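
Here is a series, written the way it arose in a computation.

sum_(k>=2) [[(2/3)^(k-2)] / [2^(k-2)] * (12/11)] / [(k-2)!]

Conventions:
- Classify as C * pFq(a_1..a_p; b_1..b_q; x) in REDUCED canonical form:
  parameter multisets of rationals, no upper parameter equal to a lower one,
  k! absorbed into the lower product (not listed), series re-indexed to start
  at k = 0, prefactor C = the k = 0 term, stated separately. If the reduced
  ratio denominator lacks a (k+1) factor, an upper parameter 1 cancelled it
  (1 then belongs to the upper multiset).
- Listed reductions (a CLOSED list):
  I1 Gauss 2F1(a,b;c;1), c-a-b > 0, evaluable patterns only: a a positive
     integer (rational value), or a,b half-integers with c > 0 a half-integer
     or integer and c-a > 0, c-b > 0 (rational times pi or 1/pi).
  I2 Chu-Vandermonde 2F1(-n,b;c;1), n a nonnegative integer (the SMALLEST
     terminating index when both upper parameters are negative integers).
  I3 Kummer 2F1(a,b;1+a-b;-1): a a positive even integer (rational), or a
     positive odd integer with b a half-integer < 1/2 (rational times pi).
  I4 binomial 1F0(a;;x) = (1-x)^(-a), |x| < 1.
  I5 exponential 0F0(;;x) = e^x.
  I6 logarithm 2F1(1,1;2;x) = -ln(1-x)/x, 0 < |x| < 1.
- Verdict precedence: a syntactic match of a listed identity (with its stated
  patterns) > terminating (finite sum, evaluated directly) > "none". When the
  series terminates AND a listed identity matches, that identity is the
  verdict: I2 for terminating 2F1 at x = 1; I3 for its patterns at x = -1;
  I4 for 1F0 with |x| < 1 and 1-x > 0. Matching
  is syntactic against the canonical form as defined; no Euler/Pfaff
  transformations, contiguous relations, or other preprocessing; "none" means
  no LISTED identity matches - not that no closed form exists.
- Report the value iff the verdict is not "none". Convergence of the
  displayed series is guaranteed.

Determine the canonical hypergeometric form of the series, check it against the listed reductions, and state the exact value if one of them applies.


Prefactor 12/11, argument 1/3: 0F0 with upper {-} over lower {-}. Verdict: exponential (I5) matches (the 0F0 exponential series at x = 1/3). Its exact value is (12/11) * e^(1/3).

The tell: t_0 = 12/11 here, and the two k-th powers (C = 12/11, x = 1/3) combine into one argument.
Ratio: r(k) = (1/3) * 1 / [(k+1)] - rational in k. x = (1/3); t_0 = 12/11; negate the roots.


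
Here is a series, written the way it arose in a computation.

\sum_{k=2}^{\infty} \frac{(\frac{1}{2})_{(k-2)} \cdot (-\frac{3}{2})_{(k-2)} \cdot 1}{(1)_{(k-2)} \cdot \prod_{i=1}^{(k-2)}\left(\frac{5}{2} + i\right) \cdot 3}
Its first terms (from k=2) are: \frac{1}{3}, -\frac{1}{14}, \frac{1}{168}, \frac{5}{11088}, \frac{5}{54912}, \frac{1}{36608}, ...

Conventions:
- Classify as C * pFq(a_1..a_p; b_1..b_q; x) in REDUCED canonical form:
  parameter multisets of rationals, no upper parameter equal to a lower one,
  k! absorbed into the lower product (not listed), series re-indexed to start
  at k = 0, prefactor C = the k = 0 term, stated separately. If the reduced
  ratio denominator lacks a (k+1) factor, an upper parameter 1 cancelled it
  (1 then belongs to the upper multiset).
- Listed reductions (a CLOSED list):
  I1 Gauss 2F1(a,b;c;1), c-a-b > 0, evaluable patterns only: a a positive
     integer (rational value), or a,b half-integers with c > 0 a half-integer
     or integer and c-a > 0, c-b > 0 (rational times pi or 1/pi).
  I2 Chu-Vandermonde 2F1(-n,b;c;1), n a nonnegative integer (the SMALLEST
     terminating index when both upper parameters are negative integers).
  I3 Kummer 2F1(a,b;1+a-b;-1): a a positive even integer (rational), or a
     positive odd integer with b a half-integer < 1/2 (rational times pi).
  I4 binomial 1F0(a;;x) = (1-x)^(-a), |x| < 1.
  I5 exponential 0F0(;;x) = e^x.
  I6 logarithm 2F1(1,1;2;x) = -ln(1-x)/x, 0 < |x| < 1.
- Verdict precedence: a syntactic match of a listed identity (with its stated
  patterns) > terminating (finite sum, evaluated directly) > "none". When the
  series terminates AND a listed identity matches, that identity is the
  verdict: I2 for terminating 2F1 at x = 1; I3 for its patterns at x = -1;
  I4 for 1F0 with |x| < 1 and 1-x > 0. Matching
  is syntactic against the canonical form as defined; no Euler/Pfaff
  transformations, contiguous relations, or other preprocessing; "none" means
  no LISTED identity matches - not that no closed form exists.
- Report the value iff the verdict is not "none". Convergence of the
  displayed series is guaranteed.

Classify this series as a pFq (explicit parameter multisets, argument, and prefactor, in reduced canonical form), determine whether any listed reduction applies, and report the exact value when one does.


With C = \frac{1}{3}: the canonical form is 2F1(-\frac{3}{2}, \frac{1}{2}; \frac{7}{2}; 1). Verdict: the half-integer Gauss pattern (I1) matches (x = 1; upper {-\frac{3}{2}, \frac{1}{2}} half-integers, c = \frac{7}{2} in the evaluable pattern). Sum: \frac{175}{2048} \cdot \pi.

Structural cue: from the first term \frac{1}{3}: the constant factors (prefactor 1/3) combine into one prefactor.
Step ratio: r(k) = 1 * (k-\frac{3}{2}) (k+\frac{1}{2}) / [(k+\frac{7}{2}) (k+1)] - rational in k, leading ratio 1; with t_0 = \frac{1}{3}, classification follows.


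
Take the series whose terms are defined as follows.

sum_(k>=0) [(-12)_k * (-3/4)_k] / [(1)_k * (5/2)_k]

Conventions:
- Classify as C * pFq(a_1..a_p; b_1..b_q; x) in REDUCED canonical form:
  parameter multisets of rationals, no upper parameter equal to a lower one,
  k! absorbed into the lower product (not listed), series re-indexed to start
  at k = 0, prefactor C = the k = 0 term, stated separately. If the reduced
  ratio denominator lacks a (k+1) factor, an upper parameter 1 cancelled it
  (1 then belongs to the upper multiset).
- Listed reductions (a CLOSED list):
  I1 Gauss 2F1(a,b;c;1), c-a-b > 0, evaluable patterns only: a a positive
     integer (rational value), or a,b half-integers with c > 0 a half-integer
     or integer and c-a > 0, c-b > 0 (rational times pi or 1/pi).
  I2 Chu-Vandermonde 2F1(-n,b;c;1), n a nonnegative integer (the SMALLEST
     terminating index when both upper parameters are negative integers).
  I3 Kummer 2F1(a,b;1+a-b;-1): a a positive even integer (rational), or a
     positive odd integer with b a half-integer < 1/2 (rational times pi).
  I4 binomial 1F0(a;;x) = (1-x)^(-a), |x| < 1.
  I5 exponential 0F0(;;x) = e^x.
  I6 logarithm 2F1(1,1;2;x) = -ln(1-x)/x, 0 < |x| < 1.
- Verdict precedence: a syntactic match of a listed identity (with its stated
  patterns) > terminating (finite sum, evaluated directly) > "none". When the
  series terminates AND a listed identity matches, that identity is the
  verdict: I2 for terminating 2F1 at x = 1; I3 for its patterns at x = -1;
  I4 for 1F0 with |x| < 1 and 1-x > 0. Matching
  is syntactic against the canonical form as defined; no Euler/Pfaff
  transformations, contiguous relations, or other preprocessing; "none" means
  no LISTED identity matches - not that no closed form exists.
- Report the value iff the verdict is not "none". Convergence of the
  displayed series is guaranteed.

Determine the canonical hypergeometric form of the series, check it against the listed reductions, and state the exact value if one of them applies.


Reduced: x = 1, 2F1, upper = {-12, -3/4}, lower = {5/2}, C = 1. Verdict: Vandermonde's identity (I2) applies (terminating 2F1 at x = 1 with n = 12, b = -3/4, c = 5/2). Sum: 16321403/4239360.

Key observation: x = 1 and (1)_k (C = 1, x = 1) is k! itself.
Adjacent-term ratio: r(k) = 1 * (k-12) (k-3/4) / [(k+5/2) (k+1)] - rational; roots negated = parameters, x = 1, C = 1.


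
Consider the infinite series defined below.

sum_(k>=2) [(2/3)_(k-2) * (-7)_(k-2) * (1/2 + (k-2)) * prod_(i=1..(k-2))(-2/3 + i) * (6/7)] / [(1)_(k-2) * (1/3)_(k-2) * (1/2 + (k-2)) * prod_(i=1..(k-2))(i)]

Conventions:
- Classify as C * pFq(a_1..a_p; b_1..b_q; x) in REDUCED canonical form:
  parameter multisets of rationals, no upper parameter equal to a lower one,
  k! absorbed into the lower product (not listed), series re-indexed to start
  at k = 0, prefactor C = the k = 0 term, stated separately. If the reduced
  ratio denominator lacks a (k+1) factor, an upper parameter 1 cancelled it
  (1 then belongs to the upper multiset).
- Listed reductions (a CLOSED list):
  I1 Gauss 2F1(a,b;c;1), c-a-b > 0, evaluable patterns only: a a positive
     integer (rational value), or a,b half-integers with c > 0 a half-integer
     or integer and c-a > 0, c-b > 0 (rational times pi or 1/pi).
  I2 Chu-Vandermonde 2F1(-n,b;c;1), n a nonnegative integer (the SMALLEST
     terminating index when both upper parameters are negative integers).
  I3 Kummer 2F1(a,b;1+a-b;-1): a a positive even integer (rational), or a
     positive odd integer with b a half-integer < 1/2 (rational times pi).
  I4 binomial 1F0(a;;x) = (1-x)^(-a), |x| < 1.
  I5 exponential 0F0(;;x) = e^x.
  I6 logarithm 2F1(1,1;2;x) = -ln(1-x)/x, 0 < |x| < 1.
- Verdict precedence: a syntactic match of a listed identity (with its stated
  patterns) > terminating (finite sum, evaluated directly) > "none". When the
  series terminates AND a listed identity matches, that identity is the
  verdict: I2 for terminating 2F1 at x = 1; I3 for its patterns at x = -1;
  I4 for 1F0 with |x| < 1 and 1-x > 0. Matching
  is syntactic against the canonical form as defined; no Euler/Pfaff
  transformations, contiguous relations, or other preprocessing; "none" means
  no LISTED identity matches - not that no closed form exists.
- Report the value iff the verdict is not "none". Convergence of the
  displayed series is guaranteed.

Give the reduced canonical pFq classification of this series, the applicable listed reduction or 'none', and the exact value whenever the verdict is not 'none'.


Key step: from the first term 6/7: the parameter 1/3 appears in both the upper and lower lists and cancels (alongside the other common factor).
Term ratio: r(k) = 1 * (k-7) (k+2/3) / [(k+1) (k+1)] - poly over poly, x = 1 from leading terms; C = 6/7 at k = 0.

Reduced: x = 1, 2F1, upper = {-7, 2/3}, lower = {1}, C = 6/7. Verdict: this is Chu-Vandermonde (I2) (terminating 2F1 at x = 1 with n = 7, b = 2/3, c = 1). Its exact value is 3952/45927.


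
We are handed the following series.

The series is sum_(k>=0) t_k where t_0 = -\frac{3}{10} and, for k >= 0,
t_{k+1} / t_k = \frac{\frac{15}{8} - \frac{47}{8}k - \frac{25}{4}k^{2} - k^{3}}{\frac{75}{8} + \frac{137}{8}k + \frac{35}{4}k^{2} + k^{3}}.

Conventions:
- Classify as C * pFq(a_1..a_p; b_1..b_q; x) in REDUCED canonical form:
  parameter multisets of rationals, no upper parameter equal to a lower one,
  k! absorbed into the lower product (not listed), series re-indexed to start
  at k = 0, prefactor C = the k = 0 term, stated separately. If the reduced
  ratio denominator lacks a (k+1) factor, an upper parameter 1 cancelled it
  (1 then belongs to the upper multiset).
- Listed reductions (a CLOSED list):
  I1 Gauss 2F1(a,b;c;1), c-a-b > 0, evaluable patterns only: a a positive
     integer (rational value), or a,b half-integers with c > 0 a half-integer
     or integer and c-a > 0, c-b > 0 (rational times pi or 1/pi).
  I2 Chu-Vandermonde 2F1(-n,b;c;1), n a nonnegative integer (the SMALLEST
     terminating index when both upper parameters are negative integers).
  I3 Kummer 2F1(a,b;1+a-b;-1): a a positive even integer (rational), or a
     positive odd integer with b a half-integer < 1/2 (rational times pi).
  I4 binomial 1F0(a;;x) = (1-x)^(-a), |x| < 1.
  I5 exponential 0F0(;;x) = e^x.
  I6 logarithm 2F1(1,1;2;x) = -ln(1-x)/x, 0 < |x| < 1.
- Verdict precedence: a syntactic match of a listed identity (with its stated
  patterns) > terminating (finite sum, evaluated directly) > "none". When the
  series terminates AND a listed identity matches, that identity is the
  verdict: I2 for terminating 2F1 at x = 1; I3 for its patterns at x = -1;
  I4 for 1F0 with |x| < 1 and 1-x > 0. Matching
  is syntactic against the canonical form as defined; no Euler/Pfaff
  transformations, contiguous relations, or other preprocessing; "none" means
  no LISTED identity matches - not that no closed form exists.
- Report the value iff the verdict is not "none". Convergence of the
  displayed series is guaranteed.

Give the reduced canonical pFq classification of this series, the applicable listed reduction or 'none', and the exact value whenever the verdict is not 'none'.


x = -1 here; the reduced form reads 2F1, upper {-\frac{1}{4}, 5}, lower {\frac{25}{4}}, C = -\frac{3}{10}. Verdict: none - at argument -1 the multisets {-\frac{1}{4}, 5} ; {\frac{25}{4}} match no listed identity.

Key observation: x = -1 and the ratio is unreduced: k + 3/2 divides both sides (C = -3/10, x = -1).
Ratio: r(k) = -1 * (k-\frac{1}{4}) (k+5) / [(k+\frac{25}{4}) (k+1)] - rational; roots negated = parameters, x = -1, C = -\frac{3}{10}.


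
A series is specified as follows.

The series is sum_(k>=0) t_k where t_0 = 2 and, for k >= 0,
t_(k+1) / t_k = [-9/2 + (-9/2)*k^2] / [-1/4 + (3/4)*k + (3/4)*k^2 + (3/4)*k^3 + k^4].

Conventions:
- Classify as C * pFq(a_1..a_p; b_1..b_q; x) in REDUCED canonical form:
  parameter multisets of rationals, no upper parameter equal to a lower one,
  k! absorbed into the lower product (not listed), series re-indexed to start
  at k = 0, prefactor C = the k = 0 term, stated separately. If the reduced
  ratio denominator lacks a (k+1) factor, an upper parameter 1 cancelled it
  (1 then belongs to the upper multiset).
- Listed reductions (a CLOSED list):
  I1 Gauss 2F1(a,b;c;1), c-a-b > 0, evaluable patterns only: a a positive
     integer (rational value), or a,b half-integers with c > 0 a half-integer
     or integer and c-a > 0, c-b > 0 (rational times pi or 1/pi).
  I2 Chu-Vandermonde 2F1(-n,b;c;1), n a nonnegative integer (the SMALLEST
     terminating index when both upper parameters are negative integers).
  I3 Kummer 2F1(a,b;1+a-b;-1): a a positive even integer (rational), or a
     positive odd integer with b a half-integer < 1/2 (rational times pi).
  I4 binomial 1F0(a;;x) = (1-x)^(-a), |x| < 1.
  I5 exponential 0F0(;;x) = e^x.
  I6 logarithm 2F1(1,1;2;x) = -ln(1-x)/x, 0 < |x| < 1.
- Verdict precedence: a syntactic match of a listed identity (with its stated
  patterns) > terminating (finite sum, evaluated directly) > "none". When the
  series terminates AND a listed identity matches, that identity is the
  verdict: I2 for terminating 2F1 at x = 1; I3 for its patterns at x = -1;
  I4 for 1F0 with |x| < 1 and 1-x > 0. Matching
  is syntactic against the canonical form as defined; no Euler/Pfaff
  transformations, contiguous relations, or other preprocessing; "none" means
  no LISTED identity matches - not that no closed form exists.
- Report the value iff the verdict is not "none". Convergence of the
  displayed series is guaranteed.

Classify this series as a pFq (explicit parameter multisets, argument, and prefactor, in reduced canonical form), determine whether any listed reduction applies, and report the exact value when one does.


Canonical form: C = 2 times 0F1 with upper {-}, lower {-1/4}, x = -9/2. Verdict: none - at argument -9/2 the multisets {-} ; {-1/4} match no listed identity.

Key step: from the first term 2: cancel k^2 + 1 from the displayed ratio first; then prefactor 2.
Step ratio: r(k) = (-9/2) * 1 / [(k-1/4) (k+1)] - rational in k, leading ratio (-9/2); with t_0 = 2, classification follows.


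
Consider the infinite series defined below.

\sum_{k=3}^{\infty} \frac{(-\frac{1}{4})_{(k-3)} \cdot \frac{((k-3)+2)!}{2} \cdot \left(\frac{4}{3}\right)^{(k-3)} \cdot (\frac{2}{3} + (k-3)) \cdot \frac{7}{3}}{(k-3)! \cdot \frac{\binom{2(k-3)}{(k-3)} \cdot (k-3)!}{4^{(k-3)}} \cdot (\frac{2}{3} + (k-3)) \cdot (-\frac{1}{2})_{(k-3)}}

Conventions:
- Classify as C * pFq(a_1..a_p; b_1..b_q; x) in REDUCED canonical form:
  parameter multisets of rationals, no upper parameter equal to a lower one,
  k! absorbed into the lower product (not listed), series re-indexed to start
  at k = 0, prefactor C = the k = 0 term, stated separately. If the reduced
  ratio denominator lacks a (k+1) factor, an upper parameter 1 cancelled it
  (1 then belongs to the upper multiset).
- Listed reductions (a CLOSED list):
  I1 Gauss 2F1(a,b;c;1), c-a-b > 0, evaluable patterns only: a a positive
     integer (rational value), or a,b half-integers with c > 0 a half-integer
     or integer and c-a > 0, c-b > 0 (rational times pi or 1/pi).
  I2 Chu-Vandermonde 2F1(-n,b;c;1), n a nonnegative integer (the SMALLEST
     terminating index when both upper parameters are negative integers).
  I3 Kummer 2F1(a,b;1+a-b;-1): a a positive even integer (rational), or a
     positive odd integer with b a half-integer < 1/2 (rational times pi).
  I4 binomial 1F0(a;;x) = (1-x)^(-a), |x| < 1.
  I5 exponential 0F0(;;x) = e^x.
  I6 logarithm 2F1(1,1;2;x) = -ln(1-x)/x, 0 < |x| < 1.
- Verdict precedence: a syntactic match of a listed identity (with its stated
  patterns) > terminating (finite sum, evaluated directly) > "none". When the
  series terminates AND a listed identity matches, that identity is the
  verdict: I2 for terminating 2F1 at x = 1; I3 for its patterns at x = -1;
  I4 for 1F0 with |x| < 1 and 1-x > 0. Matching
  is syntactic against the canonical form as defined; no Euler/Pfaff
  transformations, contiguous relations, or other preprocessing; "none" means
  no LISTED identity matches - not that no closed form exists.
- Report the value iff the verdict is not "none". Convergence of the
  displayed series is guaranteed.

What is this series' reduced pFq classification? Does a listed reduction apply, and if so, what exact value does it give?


x = \frac{4}{3} here; the reduced form reads 2F2, upper {-\frac{1}{4}, 3}, lower {-\frac{1}{2}, \frac{1}{2}}, C = \frac{7}{3}. Verdict: none - this 2F2 at x = \frac{4}{3} matches no listed pattern, and upper {-\frac{1}{4}, 3} holds no stopper.

Key step: from the first term \frac{7}{3}: the factorial ratio (prefactor 7/3) (k+a-1)!/(a-1)! is a rising factorial (a)_k.
Step ratio: r(k) = \frac{4}{3} * (k-\frac{1}{4}) (k+3) / [(k-\frac{1}{2}) (k+\frac{1}{2}) (k+1)] - rational in k, leading ratio \frac{4}{3}; with t_0 = \frac{7}{3}, classification follows.


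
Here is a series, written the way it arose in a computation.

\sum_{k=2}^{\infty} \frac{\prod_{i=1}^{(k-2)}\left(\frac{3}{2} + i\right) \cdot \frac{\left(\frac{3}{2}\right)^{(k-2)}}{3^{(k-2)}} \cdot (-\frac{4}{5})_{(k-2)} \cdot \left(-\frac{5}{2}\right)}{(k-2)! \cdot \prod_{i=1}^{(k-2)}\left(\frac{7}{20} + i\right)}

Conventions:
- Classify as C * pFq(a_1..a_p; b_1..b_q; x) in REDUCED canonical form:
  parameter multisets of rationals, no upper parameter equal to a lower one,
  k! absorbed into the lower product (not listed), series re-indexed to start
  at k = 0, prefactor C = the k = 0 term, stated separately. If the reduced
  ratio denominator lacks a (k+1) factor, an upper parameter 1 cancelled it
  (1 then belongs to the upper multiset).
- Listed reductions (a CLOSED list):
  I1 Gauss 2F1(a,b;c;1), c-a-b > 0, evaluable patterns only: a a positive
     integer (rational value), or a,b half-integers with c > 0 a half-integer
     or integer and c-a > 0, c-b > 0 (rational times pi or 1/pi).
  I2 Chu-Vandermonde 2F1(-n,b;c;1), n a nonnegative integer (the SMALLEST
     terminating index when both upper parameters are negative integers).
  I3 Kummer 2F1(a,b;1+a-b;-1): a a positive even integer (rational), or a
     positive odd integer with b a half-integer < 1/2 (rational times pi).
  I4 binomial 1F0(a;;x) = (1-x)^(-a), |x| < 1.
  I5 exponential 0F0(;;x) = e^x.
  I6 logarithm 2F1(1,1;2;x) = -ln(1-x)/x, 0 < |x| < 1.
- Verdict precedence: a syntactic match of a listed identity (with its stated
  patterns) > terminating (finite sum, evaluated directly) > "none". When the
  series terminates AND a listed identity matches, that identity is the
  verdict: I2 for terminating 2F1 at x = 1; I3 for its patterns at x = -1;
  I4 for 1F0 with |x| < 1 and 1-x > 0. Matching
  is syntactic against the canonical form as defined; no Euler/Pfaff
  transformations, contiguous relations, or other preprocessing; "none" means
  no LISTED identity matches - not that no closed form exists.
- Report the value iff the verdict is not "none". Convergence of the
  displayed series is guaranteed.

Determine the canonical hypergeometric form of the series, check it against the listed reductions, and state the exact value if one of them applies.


Reduced: x = \frac{1}{2}, 2F1, upper = {-\frac{4}{5}, \frac{5}{2}}, lower = {\frac{27}{20}}, C = -\frac{5}{2}. Verdict: none here - no I1-I6 shape fits x = \frac{1}{2} with lower {\frac{27}{20}}.

Key observation: from the first term -\frac{5}{2}: the lower running product (C = -5/2, x = 1/2) is a rising factorial.
Adjacent-term ratio: r(k) = \frac{1}{2} * (k-\frac{4}{5}) (k+\frac{5}{2}) / [(k+\frac{27}{20}) (k+1)] ; factor over Q: parameters, x = \frac{1}{2}, and C = -\frac{5}{2}.


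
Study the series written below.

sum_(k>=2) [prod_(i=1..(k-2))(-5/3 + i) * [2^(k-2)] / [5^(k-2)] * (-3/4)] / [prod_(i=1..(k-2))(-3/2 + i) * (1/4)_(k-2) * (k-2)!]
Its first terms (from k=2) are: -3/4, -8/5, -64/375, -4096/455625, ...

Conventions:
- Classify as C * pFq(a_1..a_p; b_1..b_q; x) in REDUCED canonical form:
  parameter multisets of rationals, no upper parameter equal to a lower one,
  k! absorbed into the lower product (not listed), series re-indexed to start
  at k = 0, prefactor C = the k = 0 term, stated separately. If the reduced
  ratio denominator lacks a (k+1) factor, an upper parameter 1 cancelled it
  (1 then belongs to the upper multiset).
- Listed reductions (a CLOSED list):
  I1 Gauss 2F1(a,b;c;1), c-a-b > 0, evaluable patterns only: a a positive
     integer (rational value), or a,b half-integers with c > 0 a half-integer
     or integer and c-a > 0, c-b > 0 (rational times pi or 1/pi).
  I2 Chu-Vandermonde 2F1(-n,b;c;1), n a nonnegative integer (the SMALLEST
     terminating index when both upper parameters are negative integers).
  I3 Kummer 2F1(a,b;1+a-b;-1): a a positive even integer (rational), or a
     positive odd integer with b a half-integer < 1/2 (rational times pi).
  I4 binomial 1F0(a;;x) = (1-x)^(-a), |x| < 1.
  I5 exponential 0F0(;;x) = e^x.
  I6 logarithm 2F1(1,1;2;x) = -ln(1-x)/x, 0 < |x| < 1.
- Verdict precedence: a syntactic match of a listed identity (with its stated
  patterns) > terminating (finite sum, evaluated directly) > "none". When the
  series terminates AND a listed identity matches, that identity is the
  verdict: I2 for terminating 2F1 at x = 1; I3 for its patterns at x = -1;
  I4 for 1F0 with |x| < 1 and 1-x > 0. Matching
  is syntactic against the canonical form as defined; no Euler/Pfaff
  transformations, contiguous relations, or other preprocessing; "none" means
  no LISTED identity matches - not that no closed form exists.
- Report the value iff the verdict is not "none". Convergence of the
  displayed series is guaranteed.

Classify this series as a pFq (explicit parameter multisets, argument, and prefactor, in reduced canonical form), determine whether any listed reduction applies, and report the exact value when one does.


With C = -3/4: the canonical form is 1F2(-2/3; -1/2, 1/4; 2/5). Verdict: none - this 1F2 at x = 2/5 matches no listed pattern, and upper {-2/3} holds no stopper.

First insight: t_0 being -3/4, the two geometric factors (prefactor -3/4) combine into one argument.
Step ratio: r(k) = (2/5) * (k-2/3) / [(k-1/2) (k+1/4) (k+1)] - poly over poly, x = (2/5) from leading terms; C = -3/4 at k = 0.


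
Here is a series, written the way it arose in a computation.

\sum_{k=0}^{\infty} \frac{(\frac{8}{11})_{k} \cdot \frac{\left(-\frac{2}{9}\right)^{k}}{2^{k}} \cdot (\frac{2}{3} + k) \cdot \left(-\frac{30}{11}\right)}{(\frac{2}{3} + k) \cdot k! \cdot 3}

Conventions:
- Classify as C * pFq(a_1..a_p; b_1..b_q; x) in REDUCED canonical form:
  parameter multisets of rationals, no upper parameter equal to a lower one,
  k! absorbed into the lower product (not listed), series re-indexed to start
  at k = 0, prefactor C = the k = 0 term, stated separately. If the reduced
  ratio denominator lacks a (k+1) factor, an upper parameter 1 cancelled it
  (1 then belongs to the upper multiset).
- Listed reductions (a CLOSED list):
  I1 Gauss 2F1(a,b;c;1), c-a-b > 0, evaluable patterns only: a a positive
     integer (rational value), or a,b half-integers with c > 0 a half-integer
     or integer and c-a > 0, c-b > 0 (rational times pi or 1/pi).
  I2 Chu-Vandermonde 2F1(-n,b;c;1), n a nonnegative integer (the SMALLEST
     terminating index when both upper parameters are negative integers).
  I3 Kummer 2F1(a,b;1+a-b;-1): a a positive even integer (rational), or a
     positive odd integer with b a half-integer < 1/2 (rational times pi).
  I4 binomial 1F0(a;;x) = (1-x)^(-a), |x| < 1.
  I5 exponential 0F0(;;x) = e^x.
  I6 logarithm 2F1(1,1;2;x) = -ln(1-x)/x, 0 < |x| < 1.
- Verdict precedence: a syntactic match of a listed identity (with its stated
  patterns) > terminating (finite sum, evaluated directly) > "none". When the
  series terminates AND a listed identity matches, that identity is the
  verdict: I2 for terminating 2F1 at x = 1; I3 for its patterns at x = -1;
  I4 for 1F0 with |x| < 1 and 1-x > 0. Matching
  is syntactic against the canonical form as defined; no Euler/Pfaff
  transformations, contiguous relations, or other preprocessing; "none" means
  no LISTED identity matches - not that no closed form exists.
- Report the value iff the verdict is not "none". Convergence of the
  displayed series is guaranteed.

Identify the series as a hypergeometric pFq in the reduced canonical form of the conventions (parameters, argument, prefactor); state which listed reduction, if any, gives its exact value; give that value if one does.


With C = -\frac{10}{11}: the canonical form is 1F0(\frac{8}{11}; -; -\frac{1}{9}). Verdict at x = -\frac{1}{9}: the binomial series (I4) matches (the 1F0 binomial series: exponent -8/11, x = -\frac{1}{9}). Exact value: \left(-\frac{10}{11}\right) \cdot \left(\frac{10}{9}\right)^{-\frac{8}{11}}.

Key observation: with t_0 = -\frac{10}{11}, striking the common factor k + 2/3 reduces the term (C = -10/11).
Term ratio: r(k) = -\frac{1}{9} * (k+\frac{8}{11}) / [(k+1)] - rational in k, leading ratio -\frac{1}{9}; with t_0 = -\frac{10}{11}, classification follows.


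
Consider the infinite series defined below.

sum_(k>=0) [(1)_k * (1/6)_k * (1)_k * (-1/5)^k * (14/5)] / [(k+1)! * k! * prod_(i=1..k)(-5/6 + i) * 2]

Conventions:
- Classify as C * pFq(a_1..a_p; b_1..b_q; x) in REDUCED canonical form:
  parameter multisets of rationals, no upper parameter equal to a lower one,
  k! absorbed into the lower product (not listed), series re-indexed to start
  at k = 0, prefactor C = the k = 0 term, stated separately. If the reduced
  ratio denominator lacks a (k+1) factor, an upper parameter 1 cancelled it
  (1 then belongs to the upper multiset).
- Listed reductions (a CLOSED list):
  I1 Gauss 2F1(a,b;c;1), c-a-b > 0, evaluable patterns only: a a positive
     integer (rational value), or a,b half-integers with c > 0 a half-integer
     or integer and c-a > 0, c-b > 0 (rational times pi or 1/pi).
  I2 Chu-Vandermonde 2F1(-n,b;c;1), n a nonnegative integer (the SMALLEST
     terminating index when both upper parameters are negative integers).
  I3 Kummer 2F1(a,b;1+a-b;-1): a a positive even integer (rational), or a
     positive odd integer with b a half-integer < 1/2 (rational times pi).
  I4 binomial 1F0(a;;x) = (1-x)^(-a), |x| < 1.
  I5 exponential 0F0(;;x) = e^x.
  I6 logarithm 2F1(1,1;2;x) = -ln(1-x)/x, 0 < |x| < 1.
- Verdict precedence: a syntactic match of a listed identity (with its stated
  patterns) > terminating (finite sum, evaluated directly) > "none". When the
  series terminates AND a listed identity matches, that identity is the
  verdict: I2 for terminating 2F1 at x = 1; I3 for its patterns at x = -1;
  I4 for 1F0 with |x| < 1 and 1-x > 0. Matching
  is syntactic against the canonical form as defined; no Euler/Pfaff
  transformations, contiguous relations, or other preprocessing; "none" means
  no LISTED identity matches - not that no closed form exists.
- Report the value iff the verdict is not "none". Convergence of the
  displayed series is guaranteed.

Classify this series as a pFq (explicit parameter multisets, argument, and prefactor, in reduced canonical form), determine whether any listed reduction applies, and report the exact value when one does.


Key observation: t_0 being 7/5, the denominator's factorial ratio (prefactor 7/5) is a lower Pochhammer.
Adjacent-term ratio: r(k) = (-1/5) * (k+1) (k+1) / [(k+2) (k+1)] - rational; roots negated = parameters, x = (-1/5), C = 7/5.

Canonical form: C = 7/5 times 2F1 with upper {1, 1}, lower {2}, x = -1/5. Verdict: this is the logarithmic series (I6) (the logarithm: parameters (1,1;2), x = -1/5). Value: 7 * ln(6/5).


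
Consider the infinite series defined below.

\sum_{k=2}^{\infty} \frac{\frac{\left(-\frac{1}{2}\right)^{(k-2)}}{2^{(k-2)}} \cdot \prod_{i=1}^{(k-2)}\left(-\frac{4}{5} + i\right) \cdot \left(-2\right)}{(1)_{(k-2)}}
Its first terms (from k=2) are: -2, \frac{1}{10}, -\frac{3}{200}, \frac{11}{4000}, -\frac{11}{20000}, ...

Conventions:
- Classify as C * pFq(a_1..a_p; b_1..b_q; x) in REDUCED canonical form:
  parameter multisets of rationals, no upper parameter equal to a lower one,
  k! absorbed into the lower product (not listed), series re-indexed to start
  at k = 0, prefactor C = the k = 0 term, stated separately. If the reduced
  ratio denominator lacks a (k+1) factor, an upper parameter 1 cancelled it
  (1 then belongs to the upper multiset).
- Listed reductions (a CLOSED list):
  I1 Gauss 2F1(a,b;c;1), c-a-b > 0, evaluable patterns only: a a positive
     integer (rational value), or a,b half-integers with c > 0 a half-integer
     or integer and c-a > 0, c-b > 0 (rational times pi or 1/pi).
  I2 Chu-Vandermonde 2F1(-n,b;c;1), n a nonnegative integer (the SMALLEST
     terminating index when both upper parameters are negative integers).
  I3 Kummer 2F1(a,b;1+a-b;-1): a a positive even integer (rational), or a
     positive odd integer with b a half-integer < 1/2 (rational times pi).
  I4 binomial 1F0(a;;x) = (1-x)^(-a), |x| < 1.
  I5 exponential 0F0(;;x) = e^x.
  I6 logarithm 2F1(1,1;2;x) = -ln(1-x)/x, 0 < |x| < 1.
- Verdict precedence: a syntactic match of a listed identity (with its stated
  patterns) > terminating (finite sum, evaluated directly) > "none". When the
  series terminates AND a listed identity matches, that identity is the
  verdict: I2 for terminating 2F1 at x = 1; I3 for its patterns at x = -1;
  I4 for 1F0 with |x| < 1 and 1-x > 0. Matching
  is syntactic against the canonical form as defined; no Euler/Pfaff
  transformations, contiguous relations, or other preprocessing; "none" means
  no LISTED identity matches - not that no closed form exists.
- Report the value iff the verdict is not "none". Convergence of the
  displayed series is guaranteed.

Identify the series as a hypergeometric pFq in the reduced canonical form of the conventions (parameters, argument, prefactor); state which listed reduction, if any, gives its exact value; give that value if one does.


Reduced: x = -\frac{1}{4}, 1F0, upper = {\frac{1}{5}}, lower = {-}, C = -2. Verdict (x = -\frac{1}{4}): the I4 binomial reduction applies (the 1F0 binomial series: exponent -1/5, x = -\frac{1}{4}). Hence: \left(-2\right) \cdot \left(\frac{5}{4}\right)^{-\frac{1}{5}}.

First insight: from the first term -2: (1)_k (prefactor -2) is k! itself.
Term ratio: r(k) = -\frac{1}{4} * (k+\frac{1}{5}) / [(k+1)] - rational in k. x = -\frac{1}{4}; t_0 = -2; negate the roots.


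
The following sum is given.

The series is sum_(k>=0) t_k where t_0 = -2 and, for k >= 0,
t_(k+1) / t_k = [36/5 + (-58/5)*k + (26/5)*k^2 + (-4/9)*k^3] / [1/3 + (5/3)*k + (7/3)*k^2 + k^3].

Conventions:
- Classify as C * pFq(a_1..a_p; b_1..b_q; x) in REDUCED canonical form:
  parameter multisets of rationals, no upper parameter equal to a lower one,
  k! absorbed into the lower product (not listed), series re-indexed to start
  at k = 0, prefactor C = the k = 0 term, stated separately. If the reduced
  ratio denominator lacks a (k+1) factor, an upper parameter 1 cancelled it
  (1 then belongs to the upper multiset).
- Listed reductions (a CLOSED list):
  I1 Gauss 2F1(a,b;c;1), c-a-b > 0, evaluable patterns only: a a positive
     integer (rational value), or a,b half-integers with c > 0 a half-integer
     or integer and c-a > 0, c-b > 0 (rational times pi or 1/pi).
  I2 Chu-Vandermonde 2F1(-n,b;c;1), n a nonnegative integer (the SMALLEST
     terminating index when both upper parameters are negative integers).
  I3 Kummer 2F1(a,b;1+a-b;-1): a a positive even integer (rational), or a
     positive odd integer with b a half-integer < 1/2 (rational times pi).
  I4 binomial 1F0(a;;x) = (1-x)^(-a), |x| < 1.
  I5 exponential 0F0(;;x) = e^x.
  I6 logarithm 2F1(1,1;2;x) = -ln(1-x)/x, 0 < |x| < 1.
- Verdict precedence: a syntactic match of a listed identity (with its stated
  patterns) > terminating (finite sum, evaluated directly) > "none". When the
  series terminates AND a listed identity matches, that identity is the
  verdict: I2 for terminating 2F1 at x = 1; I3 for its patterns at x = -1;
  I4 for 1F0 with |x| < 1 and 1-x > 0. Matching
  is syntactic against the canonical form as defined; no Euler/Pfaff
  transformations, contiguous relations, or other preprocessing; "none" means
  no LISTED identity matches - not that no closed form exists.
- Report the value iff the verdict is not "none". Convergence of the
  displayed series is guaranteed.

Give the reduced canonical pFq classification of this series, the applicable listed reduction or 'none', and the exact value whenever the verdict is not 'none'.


x = -4/9 here; the reduced form reads 3F2, upper {-9, -3/2, -6/5}, lower {1/3, 1}, C = -2. Verdict: terminating (-9 upstairs). 10 nonzero terms in all; added directly. Hence: -37233521529272/771240234375.

Structural cue: t_0 being -2, roots of the ratio polynomials (C = -2) are the negated parameters.
Step ratio: r(k) = (-4/9) * (k-9) (k-3/2) (k-6/5) / [(k+1/3) (k+1) (k+1)] - poly over poly, x = (-4/9) from leading terms; C = -2 at k = 0.


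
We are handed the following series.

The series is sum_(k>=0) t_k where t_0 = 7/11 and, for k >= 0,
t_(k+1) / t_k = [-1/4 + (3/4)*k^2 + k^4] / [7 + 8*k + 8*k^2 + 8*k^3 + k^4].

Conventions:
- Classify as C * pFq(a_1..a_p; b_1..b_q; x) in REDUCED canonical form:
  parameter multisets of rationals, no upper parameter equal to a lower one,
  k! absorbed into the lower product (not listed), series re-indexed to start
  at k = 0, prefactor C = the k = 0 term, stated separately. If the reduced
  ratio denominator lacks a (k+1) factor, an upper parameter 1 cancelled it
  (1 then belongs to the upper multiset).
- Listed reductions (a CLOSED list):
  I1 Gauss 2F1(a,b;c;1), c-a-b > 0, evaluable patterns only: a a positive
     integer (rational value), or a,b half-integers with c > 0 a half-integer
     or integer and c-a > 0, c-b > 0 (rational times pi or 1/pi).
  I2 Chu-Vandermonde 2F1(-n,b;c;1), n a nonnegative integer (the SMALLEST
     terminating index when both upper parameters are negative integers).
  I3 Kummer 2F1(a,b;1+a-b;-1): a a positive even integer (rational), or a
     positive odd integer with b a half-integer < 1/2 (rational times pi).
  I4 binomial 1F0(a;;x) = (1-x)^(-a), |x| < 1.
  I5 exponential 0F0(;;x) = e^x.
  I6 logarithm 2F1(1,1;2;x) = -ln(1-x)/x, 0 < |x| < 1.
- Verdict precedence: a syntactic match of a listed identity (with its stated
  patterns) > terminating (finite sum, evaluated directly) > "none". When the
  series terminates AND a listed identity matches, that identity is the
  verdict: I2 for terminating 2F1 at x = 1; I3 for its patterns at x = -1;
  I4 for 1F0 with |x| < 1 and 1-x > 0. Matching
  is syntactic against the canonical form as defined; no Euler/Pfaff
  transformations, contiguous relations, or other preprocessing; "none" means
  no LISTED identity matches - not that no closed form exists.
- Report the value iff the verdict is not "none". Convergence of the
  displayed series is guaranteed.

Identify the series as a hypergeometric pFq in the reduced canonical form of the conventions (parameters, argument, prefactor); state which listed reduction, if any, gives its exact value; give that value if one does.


Prefactor 7/11, argument 1: 2F1 with upper {-1/2, 1/2} over lower {7}. Verdict: Gauss (I1, half-integer pattern) applies (x = 1; upper {-1/2, 1/2} half-integers, c = 7 in the evaluable pattern). Exact value: (2097152/1090089) / pi.

Key step: x = 1 and roots of the ratio polynomials (C = 7/11, x = 1) are the negated parameters.
Term ratio: r(k) = 1 * (k-1/2) (k+1/2) / [(k+7) (k+1)] - rational in k, leading ratio 1; with t_0 = 7/11, classification follows.


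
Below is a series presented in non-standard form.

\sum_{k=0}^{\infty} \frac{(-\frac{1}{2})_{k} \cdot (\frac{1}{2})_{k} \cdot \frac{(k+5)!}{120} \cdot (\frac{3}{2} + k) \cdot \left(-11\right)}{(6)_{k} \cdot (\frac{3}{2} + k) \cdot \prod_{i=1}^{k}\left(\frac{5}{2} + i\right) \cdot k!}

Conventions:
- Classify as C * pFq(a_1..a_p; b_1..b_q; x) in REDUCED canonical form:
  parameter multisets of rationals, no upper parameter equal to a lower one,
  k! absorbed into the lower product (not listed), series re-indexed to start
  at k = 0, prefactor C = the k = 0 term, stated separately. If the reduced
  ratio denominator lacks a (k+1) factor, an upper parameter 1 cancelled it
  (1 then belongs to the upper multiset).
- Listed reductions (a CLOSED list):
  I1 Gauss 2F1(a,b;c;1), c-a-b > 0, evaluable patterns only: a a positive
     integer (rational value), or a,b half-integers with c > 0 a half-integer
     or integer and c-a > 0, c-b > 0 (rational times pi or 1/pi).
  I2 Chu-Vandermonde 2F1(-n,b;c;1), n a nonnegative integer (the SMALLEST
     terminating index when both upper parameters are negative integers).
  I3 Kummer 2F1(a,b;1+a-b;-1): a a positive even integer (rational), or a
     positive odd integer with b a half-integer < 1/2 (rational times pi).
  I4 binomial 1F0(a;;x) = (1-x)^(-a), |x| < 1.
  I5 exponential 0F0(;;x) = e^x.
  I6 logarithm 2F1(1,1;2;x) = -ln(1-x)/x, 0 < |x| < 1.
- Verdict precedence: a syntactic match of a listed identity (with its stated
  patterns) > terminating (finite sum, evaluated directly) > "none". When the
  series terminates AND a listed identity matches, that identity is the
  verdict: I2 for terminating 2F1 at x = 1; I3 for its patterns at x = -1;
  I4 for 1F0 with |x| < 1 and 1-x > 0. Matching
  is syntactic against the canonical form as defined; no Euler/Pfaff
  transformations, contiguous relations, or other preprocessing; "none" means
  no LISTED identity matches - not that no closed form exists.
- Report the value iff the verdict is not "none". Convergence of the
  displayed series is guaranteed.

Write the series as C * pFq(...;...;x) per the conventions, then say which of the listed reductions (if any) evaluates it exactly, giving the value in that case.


The series (x = 1) is 2F1: upper {-\frac{1}{2}, \frac{1}{2}}, lower {\frac{7}{2}}, prefactor -11. Verdict: Gauss (I1, half-integer pattern) fires (x = 1; upper {-\frac{1}{2}, \frac{1}{2}} half-integers, c = \frac{7}{2} in the evaluable pattern). Hence: \left(-\frac{825}{256}\right) \cdot \pi.

First insight: from the first term -11: the factor k + 3/2 cancels (top and bottom), leaving prefactor -11.
Step ratio: r(k) = 1 * (k-\frac{1}{2}) (k+\frac{1}{2}) / [(k+\frac{7}{2}) (k+1)] - poly over poly, x = 1 from leading terms; C = -11 at k = 0.


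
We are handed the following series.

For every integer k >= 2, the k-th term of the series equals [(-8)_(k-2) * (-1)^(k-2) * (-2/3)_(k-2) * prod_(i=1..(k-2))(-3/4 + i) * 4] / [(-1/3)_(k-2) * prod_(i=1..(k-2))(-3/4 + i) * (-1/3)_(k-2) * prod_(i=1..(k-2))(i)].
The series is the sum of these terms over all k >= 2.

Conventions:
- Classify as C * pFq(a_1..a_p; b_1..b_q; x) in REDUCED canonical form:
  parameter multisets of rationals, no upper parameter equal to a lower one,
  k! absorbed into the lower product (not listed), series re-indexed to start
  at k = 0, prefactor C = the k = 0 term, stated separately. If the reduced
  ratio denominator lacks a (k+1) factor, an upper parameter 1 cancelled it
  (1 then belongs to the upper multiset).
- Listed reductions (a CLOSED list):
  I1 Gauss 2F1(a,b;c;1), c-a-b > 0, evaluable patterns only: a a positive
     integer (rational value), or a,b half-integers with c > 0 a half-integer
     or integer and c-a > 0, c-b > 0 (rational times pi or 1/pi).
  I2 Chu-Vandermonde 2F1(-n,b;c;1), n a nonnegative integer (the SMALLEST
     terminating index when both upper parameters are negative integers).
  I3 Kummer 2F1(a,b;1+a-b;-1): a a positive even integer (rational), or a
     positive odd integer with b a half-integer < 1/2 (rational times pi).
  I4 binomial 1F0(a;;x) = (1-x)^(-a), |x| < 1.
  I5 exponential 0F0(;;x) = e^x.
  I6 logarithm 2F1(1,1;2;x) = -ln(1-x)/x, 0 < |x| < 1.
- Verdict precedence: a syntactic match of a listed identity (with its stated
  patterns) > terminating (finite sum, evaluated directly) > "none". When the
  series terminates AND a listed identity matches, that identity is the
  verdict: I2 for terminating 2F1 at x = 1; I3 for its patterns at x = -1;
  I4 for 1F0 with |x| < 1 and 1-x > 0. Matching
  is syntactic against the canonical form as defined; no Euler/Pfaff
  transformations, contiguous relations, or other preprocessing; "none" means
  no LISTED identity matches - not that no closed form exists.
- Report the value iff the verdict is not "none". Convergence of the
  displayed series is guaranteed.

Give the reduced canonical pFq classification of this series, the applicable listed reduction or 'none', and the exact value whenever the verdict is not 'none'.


With C = 4: the canonical form is 2F2(-8, -2/3; -1/3, -1/3; -1). Verdict: terminating (-8 upstairs). 9 nonzero terms in all; added directly. Value: -694085743807/489566000.

Key observation: with t_0 = 4, the lower running product (prefactor 4) is a rising factorial.
Term ratio: r(k) = (-1) * (k-8) (k-2/3) / [(k-1/3) (k-1/3) (k+1)] ; factor over Q: parameters, x = (-1), and C = 4.
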